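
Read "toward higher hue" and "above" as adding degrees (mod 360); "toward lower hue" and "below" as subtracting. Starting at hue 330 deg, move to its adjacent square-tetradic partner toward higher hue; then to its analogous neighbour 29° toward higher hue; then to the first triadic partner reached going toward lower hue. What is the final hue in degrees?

+90° (square ↑): 330 + 90 = 420 → 420 − 360 = 60°
+29° (analog 29° ↑): 60 + 29 = 89°
−120° (triadic ↓): 89 − 120 = -31 → -31 + 360 = 329°

329°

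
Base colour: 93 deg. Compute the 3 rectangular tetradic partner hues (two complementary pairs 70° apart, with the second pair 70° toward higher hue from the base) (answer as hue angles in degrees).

A rectangular tetradic uses two complementary pairs 70° apart: offsets 0°, 70°, 180°, 250°.
93 + 70 = 163°
93 + 180 = 273°
93 + 250 = 343°

163°, 273° and 343°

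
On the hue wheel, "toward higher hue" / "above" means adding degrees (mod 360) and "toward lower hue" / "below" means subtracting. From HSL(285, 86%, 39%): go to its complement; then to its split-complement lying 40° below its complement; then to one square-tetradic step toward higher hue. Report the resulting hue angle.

335°

complement +180°: 285 + 180 = 465 → 465 − 360 = 105°
split-comp 40° ↓ +140°: 105 + 140 = 245°
square ↑ +90°: 245 + 90 = 335°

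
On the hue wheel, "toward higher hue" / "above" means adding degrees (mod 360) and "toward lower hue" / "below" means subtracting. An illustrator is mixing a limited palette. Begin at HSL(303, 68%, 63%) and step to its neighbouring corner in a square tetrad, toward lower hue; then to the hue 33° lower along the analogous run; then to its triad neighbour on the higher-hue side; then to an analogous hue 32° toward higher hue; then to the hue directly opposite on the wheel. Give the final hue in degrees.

303 − 90 = 213°   (square ↓)
213 − 33 = 180°   (analog 33° ↓)
180 + 120 = 300°   (triadic ↑)
300 + 32 = 332°   (analog 32° ↑)
332 + 180 = 512 → 512 − 360 = 152°   (complement)

152°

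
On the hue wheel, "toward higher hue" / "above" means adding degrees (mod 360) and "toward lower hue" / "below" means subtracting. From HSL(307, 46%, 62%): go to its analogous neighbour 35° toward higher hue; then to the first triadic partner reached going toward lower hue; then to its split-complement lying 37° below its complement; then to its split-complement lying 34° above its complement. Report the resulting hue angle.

analog 35° ↑ +35°: 307 + 35 = 342°
triadic ↓ −120°: 342 − 120 = 222°
split-comp 37° ↓ +143°: 222 + 143 = 365 → 365 − 360 = 5°
split-comp 34° ↑ +214°: 5 + 214 = 219°

219°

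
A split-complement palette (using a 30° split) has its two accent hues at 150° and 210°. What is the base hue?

The accents sit 30° either side of the complement, so the complement is their short-arc midpoint on the wheel.
Short-arc midpoint of 150° and 210°: 180°.
Base is 180° from the complement: 180 − 180 = 0°

0°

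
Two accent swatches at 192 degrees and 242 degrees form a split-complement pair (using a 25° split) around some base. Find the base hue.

37°

The accents sit 25° either side of the complement, so the complement is their short-arc midpoint on the wheel.
Short-arc midpoint of 192° and 242°: 217°.
Base is 180° from the complement: 217 − 180 = 37°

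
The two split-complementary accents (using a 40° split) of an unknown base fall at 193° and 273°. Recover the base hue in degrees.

53°

The accents sit 40° either side of the complement, so the complement is their short-arc midpoint on the wheel.
Short-arc midpoint of 193° and 273°: 233°.
Base is 180° from the complement: 233 − 180 = 53°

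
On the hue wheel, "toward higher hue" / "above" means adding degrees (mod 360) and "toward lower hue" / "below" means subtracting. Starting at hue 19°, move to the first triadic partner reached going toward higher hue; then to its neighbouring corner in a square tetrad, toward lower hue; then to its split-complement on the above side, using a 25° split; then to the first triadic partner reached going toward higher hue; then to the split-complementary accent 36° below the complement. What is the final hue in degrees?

158°

+120° (triadic ↑): 19 + 120 = 139°
−90° (square ↓): 139 − 90 = 49°
+205° (split-comp 25° ↑): 49 + 205 = 254°
+120° (triadic ↑): 254 + 120 = 374 → 374 − 360 = 14°
+144° (split-comp 36° ↓): 14 + 144 = 158°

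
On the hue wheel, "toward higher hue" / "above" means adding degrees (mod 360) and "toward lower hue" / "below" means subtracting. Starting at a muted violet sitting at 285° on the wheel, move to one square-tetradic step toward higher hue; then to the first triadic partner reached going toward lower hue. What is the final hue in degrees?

+90° (square ↑): 285 + 90 = 375 → 375 − 360 = 15°
−120° (triadic ↓): 15 − 120 = -105 → -105 + 360 = 255°

255°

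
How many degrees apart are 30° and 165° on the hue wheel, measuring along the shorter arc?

|30 − 165| = 135.
135 ≤ 180, so the shorter arc is 135°.

135°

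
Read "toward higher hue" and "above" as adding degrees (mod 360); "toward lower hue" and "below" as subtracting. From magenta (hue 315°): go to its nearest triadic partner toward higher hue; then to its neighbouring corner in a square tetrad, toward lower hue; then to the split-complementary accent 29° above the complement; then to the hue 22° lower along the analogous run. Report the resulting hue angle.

172°

+120° (triadic ↑): 315 + 120 = 435 → 435 − 360 = 75°
−90° (square ↓): 75 − 90 = -15 → -15 + 360 = 345°
+209° (split-comp 29° ↑): 345 + 209 = 554 → 554 − 360 = 194°
−22° (analog 22° ↓): 194 − 22 = 172°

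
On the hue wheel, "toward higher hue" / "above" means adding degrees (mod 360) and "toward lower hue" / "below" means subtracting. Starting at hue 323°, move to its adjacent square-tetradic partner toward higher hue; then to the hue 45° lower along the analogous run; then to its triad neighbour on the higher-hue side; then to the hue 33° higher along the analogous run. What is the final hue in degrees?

161°

323 + 90 = 413 → 413 − 360 = 53°   (square ↑)
53 − 45 = 8°   (analog 45° ↓)
8 + 120 = 128°   (triadic ↑)
128 + 33 = 161°   (analog 33° ↑)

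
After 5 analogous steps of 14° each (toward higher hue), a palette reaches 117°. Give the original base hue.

5 steps of 14° (toward higher hue) give a net shift of +70°.
Start = end − shift: 117 − 70 = 47°

47°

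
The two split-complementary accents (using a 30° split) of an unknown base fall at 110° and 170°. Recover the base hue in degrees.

320°

The accents sit 30° either side of the complement, so the complement is their short-arc midpoint on the wheel.
Short-arc midpoint of 110° and 170°: 140°.
Base is 180° from the complement: 140 − 180 = -40 → -40 + 360 = 320°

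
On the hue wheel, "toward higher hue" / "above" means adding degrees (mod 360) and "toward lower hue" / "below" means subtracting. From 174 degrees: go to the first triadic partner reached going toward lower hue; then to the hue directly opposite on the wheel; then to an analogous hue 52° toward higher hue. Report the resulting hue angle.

286°

−120° (triadic ↓): 174 − 120 = 54°
+180° (complement): 54 + 180 = 234°
+52° (analog 52° ↑): 234 + 52 = 286°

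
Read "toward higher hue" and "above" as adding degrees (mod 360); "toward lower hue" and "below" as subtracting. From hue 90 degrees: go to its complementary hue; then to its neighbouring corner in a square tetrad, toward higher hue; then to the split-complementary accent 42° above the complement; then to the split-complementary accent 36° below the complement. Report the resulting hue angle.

6°

+180° (complement): 90 + 180 = 270°
+90° (square ↑): 270 + 90 = 360 → 360 − 360 = 0°
+222° (split-comp 42° ↑): 0 + 222 = 222°
+144° (split-comp 36° ↓): 222 + 144 = 366 → 366 − 360 = 6°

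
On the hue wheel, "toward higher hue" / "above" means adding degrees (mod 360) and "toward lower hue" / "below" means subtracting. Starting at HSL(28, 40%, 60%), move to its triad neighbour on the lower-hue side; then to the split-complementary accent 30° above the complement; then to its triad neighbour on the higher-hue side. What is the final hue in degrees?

238°

triadic ↓ −120°: 28 − 120 = -92 → -92 + 360 = 268°
split-comp 30° ↑ +210°: 268 + 210 = 478 → 478 − 360 = 118°
triadic ↑ +120°: 118 + 120 = 238°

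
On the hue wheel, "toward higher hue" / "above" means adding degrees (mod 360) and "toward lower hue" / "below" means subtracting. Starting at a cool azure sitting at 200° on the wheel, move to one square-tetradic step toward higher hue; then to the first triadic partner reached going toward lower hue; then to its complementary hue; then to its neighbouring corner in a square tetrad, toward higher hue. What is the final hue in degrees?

square ↑ +90°: 200 + 90 = 290°
triadic ↓ −120°: 290 − 120 = 170°
complement +180°: 170 + 180 = 350°
square ↑ +90°: 350 + 90 = 440 → 440 − 360 = 80°

80°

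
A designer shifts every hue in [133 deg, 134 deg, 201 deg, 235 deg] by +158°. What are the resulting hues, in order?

291°, 292°, 359°, 33°

133 + 158 = 291°
134 + 158 = 292°
201 + 158 = 359°
235 + 158 = 393 → 393 − 360 = 33°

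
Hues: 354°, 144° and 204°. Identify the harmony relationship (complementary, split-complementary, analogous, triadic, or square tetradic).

split-complementary

Sort the hues: 144°, 204°, 354°.
Successive gaps around the wheel: 60°, 150°, 150°.
Two 150° gaps and one 60° gap — a base hue opposite a pair of accents 30° either side of its complement — is the split-complementary pattern.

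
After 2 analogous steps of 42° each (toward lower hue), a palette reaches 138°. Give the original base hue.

222°

2 steps of 42° (toward lower hue) give a net shift of −84°.
Start = end − shift: 138 + 84 = 222°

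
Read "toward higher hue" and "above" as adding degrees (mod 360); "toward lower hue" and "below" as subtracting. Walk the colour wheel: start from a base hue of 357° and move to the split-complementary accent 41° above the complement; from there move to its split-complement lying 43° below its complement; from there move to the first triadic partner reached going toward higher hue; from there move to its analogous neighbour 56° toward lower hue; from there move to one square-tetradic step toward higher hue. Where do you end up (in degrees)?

+221° (split-comp 41° ↑): 357 + 221 = 578 → 578 − 360 = 218°
+137° (split-comp 43° ↓): 218 + 137 = 355°
+120° (triadic ↑): 355 + 120 = 475 → 475 − 360 = 115°
−56° (analog 56° ↓): 115 − 56 = 59°
+90° (square ↑): 59 + 90 = 149°

149°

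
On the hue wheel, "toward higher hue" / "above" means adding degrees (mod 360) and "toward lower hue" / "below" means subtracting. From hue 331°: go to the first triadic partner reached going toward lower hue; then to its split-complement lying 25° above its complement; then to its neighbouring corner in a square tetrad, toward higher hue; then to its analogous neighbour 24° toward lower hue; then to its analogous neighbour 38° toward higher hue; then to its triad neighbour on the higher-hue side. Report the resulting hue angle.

triadic ↓ −120°: 331 − 120 = 211°
split-comp 25° ↑ +205°: 211 + 205 = 416 → 416 − 360 = 56°
square ↑ +90°: 56 + 90 = 146°
analog 24° ↓ −24°: 146 − 24 = 122°
analog 38° ↑ +38°: 122 + 38 = 160°
triadic ↑ +120°: 160 + 120 = 280°

280°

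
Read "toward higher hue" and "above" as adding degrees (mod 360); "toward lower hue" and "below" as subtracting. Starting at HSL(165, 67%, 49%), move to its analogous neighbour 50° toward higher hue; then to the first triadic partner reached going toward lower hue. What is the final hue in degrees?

+50° (analog 50° ↑): 165 + 50 = 215°
−120° (triadic ↓): 215 − 120 = 95°

95°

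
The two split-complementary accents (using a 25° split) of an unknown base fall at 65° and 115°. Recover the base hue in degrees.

270°

The accents sit 25° either side of the complement, so the complement is their short-arc midpoint on the wheel.
Short-arc midpoint of 65° and 115°: 90°.
Base is 180° from the complement: 90 − 180 = -90 → -90 + 360 = 270°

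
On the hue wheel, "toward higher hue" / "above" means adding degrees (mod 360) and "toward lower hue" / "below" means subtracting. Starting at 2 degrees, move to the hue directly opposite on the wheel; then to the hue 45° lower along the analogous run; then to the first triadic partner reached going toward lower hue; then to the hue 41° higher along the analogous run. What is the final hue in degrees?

2 + 180 = 182°   (complement)
182 − 45 = 137°   (analog 45° ↓)
137 − 120 = 17°   (triadic ↓)
17 + 41 = 58°   (analog 41° ↑)

58°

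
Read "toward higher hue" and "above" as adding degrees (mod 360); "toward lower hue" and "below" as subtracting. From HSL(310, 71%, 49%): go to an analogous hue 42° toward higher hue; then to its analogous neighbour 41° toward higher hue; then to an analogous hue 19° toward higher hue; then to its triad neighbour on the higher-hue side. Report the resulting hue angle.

172°

+42° (analog 42° ↑): 310 + 42 = 352°
+41° (analog 41° ↑): 352 + 41 = 393 → 393 − 360 = 33°
+19° (analog 19° ↑): 33 + 19 = 52°
+120° (triadic ↑): 52 + 120 = 172°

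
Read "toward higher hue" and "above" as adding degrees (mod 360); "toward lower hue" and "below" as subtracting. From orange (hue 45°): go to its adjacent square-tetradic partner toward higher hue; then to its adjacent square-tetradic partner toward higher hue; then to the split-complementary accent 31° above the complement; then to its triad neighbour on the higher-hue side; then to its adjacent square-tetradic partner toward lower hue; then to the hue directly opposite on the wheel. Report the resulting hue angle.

286°

+90° (square ↑): 45 + 90 = 135°
+90° (square ↑): 135 + 90 = 225°
+211° (split-comp 31° ↑): 225 + 211 = 436 → 436 − 360 = 76°
+120° (triadic ↑): 76 + 120 = 196°
−90° (square ↓): 196 − 90 = 106°
+180° (complement): 106 + 180 = 286°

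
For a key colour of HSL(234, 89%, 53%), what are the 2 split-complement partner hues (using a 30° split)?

24° and 84°

Split-complementary hues sit 30° either side of the complement.
Complement of 234°: 234 + 180 = 414 → 414 − 360 = 54°
54 − 30 = 24°
54 + 30 = 84°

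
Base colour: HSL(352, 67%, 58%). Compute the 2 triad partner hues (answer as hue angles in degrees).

112° and 232°

A triad places three hues 120° apart.
352 + 120 = 472 → 472 − 360 = 112°
352 + 240 = 592 → 592 − 360 = 232°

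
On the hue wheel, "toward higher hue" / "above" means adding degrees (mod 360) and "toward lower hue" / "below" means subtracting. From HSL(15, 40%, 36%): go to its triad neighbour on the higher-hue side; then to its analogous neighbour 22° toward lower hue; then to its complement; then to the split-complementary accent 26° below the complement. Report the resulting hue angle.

87°

+120° (triadic ↑): 15 + 120 = 135°
−22° (analog 22° ↓): 135 − 22 = 113°
+180° (complement): 113 + 180 = 293°
+154° (split-comp 26° ↓): 293 + 154 = 447 → 447 − 360 = 87°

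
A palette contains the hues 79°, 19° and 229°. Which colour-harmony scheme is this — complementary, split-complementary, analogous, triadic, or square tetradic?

Sort the hues: 19°, 79°, 229°.
Successive gaps around the wheel: 60°, 150°, 150°.
Two 150° gaps and one 60° gap — a base hue opposite a pair of accents 30° either side of its complement — is the split-complementary pattern.

split-complementary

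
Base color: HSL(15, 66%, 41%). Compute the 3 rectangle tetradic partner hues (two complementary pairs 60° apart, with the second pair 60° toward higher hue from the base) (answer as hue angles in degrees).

75°, 195° and 255°

A rectangular tetradic uses two complementary pairs 60° apart: offsets 0°, 60°, 180°, 240°.
15 + 60 = 75°
15 + 180 = 195°
15 + 240 = 255°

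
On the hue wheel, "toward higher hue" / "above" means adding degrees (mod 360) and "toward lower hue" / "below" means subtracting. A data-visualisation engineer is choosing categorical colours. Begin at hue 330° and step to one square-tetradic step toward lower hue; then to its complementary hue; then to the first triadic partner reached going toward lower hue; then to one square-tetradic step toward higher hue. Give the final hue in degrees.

−90° (square ↓): 330 − 90 = 240°
+180° (complement): 240 + 180 = 420 → 420 − 360 = 60°
−120° (triadic ↓): 60 − 120 = -60 → -60 + 360 = 300°
+90° (square ↑): 300 + 90 = 390 → 390 − 360 = 30°

30°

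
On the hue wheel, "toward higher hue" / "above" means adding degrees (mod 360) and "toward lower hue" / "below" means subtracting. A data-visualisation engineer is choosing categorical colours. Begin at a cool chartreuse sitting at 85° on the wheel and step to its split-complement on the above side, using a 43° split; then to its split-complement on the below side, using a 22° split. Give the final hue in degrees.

+223° (split-comp 43° ↑): 85 + 223 = 308°
+158° (split-comp 22° ↓): 308 + 158 = 466 → 466 − 360 = 106°

106°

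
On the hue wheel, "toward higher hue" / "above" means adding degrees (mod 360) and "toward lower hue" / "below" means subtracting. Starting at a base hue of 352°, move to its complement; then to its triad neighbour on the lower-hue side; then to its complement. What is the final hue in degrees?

232°

352 + 180 = 532 → 532 − 360 = 172°   (complement)
172 − 120 = 52°   (triadic ↓)
52 + 180 = 232°   (complement)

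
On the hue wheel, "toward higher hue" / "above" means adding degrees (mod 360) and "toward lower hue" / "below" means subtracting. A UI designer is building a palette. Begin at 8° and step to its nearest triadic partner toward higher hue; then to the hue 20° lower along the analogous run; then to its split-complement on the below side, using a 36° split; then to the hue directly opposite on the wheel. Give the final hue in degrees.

72°

+120° (triadic ↑): 8 + 120 = 128°
−20° (analog 20° ↓): 128 − 20 = 108°
+144° (split-comp 36° ↓): 108 + 144 = 252°
+180° (complement): 252 + 180 = 432 → 432 − 360 = 72°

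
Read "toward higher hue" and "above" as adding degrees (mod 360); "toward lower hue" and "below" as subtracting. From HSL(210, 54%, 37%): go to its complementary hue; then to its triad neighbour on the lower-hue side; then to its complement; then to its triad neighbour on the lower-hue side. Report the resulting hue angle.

complement +180°: 210 + 180 = 390 → 390 − 360 = 30°
triadic ↓ −120°: 30 − 120 = -90 → -90 + 360 = 270°
complement +180°: 270 + 180 = 450 → 450 − 360 = 90°
triadic ↓ −120°: 90 − 120 = -30 → -30 + 360 = 330°

330°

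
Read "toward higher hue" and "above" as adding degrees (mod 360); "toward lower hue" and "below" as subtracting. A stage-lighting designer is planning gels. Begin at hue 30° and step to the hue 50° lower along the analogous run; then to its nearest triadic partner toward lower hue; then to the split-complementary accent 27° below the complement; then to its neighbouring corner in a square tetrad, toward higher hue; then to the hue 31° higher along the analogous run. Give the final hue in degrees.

134°

−50° (analog 50° ↓): 30 − 50 = -20 → -20 + 360 = 340°
−120° (triadic ↓): 340 − 120 = 220°
+153° (split-comp 27° ↓): 220 + 153 = 373 → 373 − 360 = 13°
+90° (square ↑): 13 + 90 = 103°
+31° (analog 31° ↑): 103 + 31 = 134°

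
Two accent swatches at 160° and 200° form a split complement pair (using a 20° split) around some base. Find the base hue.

The accents sit 20° either side of the complement, so the complement is their short-arc midpoint on the wheel.
Short-arc midpoint of 160° and 200°: 180°.
Base is 180° from the complement: 180 − 180 = 0°

0°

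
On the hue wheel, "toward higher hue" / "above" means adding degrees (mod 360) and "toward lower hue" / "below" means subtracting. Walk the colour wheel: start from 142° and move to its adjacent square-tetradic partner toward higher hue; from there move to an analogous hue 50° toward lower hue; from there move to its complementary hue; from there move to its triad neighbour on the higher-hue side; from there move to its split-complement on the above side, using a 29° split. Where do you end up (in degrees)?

331°

+90° (square ↑): 142 + 90 = 232°
−50° (analog 50° ↓): 232 − 50 = 182°
+180° (complement): 182 + 180 = 362 → 362 − 360 = 2°
+120° (triadic ↑): 2 + 120 = 122°
+209° (split-comp 29° ↑): 122 + 209 = 331°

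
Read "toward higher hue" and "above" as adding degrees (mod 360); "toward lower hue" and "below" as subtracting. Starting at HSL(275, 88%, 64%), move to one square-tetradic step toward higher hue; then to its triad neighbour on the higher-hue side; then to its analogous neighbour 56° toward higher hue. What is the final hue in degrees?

181°

275 + 90 = 365 → 365 − 360 = 5°   (square ↑)
5 + 120 = 125°   (triadic ↑)
125 + 56 = 181°   (analog 56° ↑)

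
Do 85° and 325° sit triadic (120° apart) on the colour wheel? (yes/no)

yes

Angular distance: |85 − 325| = 240; shorter arc = 360 − 240 = 120°.
Triadic (120° apart) requires 120°.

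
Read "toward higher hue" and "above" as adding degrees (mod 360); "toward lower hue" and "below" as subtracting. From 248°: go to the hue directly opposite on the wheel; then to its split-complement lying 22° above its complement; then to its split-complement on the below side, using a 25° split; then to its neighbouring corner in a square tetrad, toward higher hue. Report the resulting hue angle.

155°

complement +180°: 248 + 180 = 428 → 428 − 360 = 68°
split-comp 22° ↑ +202°: 68 + 202 = 270°
split-comp 25° ↓ +155°: 270 + 155 = 425 → 425 − 360 = 65°
square ↑ +90°: 65 + 90 = 155°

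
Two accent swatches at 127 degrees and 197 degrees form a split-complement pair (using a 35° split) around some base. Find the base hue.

342°

The accents sit 35° either side of the complement, so the complement is their short-arc midpoint on the wheel.
Short-arc midpoint of 127° and 197°: 162°.
Base is 180° from the complement: 162 − 180 = -18 → -18 + 360 = 342°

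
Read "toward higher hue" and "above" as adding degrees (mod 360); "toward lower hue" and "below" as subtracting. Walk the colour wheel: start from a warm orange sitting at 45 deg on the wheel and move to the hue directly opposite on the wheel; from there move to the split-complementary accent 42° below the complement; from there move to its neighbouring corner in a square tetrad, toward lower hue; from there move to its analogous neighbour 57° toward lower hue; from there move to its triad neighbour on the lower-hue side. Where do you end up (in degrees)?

96°

45 + 180 = 225°   (complement)
225 + 138 = 363 → 363 − 360 = 3°   (split-comp 42° ↓)
3 − 90 = -87 → -87 + 360 = 273°   (square ↓)
273 − 57 = 216°   (analog 57° ↓)
216 − 120 = 96°   (triadic ↓)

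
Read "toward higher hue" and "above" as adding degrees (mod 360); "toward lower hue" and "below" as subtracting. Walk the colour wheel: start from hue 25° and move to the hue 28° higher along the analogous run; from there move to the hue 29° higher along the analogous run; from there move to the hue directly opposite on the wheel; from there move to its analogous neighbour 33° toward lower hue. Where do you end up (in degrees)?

229°

+28° (analog 28° ↑): 25 + 28 = 53°
+29° (analog 29° ↑): 53 + 29 = 82°
+180° (complement): 82 + 180 = 262°
−33° (analog 33° ↓): 262 − 33 = 229°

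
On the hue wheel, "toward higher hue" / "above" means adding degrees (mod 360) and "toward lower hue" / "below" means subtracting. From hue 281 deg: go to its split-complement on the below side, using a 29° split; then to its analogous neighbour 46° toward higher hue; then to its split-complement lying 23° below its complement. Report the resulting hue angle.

281 + 151 = 432 → 432 − 360 = 72°   (split-comp 29° ↓)
72 + 46 = 118°   (analog 46° ↑)
118 + 157 = 275°   (split-comp 23° ↓)

275°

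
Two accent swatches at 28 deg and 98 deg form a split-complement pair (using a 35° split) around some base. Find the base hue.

The accents sit 35° either side of the complement, so the complement is their short-arc midpoint on the wheel.
Short-arc midpoint of 28° and 98°: 63°.
Base is 180° from the complement: 63 − 180 = -117 → -117 + 360 = 243°

243°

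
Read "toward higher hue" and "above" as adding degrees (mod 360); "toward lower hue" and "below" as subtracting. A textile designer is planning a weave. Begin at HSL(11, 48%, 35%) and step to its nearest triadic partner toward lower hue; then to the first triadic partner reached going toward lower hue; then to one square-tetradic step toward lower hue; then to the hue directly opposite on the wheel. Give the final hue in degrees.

221°

−120° (triadic ↓): 11 − 120 = -109 → -109 + 360 = 251°
−120° (triadic ↓): 251 − 120 = 131°
−90° (square ↓): 131 − 90 = 41°
+180° (complement): 41 + 180 = 221°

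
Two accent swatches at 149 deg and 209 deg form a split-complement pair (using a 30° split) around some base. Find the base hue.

The accents sit 30° either side of the complement, so the complement is their short-arc midpoint on the wheel.
Short-arc midpoint of 149° and 209°: 179°.
Base is 180° from the complement: 179 − 180 = -1 → -1 + 360 = 359°

359°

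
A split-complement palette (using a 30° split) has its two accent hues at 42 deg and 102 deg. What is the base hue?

252°

The accents sit 30° either side of the complement, so the complement is their short-arc midpoint on the wheel.
Short-arc midpoint of 42° and 102°: 72°.
Base is 180° from the complement: 72 − 180 = -108 → -108 + 360 = 252°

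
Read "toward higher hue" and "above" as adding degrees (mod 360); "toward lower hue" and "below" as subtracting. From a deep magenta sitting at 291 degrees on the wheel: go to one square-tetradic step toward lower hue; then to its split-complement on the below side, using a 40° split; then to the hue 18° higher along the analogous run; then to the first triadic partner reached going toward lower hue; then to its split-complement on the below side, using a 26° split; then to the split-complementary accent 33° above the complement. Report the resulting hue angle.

246°

square ↓ −90°: 291 − 90 = 201°
split-comp 40° ↓ +140°: 201 + 140 = 341°
analog 18° ↑ +18°: 341 + 18 = 359°
triadic ↓ −120°: 359 − 120 = 239°
split-comp 26° ↓ +154°: 239 + 154 = 393 → 393 − 360 = 33°
split-comp 33° ↑ +213°: 33 + 213 = 246°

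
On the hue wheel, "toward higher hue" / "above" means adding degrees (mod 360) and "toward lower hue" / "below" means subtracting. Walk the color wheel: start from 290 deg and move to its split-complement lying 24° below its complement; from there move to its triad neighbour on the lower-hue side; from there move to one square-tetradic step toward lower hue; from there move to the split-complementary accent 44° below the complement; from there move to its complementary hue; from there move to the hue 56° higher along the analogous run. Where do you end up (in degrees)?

290 + 156 = 446 → 446 − 360 = 86°   (split-comp 24° ↓)
86 − 120 = -34 → -34 + 360 = 326°   (triadic ↓)
326 − 90 = 236°   (square ↓)
236 + 136 = 372 → 372 − 360 = 12°   (split-comp 44° ↓)
12 + 180 = 192°   (complement)
192 + 56 = 248°   (analog 56° ↑)

248°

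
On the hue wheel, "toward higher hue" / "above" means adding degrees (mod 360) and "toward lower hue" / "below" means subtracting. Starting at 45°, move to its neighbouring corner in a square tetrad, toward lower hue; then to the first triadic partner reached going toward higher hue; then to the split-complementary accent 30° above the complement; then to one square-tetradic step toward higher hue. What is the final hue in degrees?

15°

45 − 90 = -45 → -45 + 360 = 315°   (square ↓)
315 + 120 = 435 → 435 − 360 = 75°   (triadic ↑)
75 + 210 = 285°   (split-comp 30° ↑)
285 + 90 = 375 → 375 − 360 = 15°   (square ↑)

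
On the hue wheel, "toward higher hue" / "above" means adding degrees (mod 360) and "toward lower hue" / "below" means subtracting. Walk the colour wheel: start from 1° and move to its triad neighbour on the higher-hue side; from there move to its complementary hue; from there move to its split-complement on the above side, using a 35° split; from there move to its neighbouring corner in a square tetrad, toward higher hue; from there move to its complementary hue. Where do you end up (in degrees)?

66°

triadic ↑ +120°: 1 + 120 = 121°
complement +180°: 121 + 180 = 301°
split-comp 35° ↑ +215°: 301 + 215 = 516 → 516 − 360 = 156°
square ↑ +90°: 156 + 90 = 246°
complement +180°: 246 + 180 = 426 → 426 − 360 = 66°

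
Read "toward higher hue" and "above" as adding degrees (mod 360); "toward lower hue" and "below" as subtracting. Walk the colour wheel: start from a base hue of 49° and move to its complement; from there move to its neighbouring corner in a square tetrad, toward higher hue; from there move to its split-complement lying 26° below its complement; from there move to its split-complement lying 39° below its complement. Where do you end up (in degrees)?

254°

+180° (complement): 49 + 180 = 229°
+90° (square ↑): 229 + 90 = 319°
+154° (split-comp 26° ↓): 319 + 154 = 473 → 473 − 360 = 113°
+141° (split-comp 39° ↓): 113 + 141 = 254°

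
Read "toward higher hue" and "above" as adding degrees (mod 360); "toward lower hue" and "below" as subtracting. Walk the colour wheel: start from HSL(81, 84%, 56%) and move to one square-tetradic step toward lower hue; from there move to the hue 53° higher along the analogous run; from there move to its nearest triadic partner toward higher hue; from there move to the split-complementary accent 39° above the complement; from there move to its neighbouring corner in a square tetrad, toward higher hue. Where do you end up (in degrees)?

−90° (square ↓): 81 − 90 = -9 → -9 + 360 = 351°
+53° (analog 53° ↑): 351 + 53 = 404 → 404 − 360 = 44°
+120° (triadic ↑): 44 + 120 = 164°
+219° (split-comp 39° ↑): 164 + 219 = 383 → 383 − 360 = 23°
+90° (square ↑): 23 + 90 = 113°

113°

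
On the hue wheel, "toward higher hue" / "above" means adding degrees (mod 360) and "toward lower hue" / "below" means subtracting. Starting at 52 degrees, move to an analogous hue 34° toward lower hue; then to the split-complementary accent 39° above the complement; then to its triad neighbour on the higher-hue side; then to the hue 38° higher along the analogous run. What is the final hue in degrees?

35°

analog 34° ↓ −34°: 52 − 34 = 18°
split-comp 39° ↑ +219°: 18 + 219 = 237°
triadic ↑ +120°: 237 + 120 = 357°
analog 38° ↑ +38°: 357 + 38 = 395 → 395 − 360 = 35°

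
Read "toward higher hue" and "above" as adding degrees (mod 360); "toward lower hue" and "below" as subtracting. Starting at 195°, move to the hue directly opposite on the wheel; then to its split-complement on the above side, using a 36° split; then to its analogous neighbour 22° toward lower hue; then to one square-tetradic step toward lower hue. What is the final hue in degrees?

119°

+180° (complement): 195 + 180 = 375 → 375 − 360 = 15°
+216° (split-comp 36° ↑): 15 + 216 = 231°
−22° (analog 22° ↓): 231 − 22 = 209°
−90° (square ↓): 209 − 90 = 119°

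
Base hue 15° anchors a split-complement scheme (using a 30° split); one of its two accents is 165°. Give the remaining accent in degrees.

Split-complementary hues sit 30° either side of the complement.
Complement of the base 15°: 15 + 180 = 195°
The given accent 165° is 30° one side of 195°; the other accent sits 30° the other side: 195 + 30 = 225°

225°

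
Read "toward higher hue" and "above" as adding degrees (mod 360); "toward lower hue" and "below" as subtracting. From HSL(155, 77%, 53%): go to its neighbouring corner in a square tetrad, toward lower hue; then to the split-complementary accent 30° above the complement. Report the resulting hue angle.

square ↓ −90°: 155 − 90 = 65°
split-comp 30° ↑ +210°: 65 + 210 = 275°

275°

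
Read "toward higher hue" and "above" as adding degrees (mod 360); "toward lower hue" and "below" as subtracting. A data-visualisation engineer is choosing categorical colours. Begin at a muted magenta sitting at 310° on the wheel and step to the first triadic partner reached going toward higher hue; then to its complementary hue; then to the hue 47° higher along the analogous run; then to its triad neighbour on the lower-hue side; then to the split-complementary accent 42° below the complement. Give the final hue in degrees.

310 + 120 = 430 → 430 − 360 = 70°   (triadic ↑)
70 + 180 = 250°   (complement)
250 + 47 = 297°   (analog 47° ↑)
297 − 120 = 177°   (triadic ↓)
177 + 138 = 315°   (split-comp 42° ↓)

315°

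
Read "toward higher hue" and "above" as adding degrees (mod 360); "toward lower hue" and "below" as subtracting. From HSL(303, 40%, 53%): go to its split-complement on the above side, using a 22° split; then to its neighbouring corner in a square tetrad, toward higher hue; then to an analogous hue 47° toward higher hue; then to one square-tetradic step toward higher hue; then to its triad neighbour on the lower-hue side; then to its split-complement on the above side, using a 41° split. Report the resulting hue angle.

113°

303 + 202 = 505 → 505 − 360 = 145°   (split-comp 22° ↑)
145 + 90 = 235°   (square ↑)
235 + 47 = 282°   (analog 47° ↑)
282 + 90 = 372 → 372 − 360 = 12°   (square ↑)
12 − 120 = -108 → -108 + 360 = 252°   (triadic ↓)
252 + 221 = 473 → 473 − 360 = 113°   (split-comp 41° ↑)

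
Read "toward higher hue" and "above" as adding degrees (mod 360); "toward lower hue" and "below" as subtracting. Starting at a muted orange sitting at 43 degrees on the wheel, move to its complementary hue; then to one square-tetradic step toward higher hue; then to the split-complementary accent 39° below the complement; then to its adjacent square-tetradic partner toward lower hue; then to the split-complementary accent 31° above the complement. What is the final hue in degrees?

+180° (complement): 43 + 180 = 223°
+90° (square ↑): 223 + 90 = 313°
+141° (split-comp 39° ↓): 313 + 141 = 454 → 454 − 360 = 94°
−90° (square ↓): 94 − 90 = 4°
+211° (split-comp 31° ↑): 4 + 211 = 215°

215°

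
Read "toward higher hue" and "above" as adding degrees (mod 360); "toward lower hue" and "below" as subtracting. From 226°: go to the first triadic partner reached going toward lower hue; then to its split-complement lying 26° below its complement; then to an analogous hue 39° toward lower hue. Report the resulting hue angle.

triadic ↓ −120°: 226 − 120 = 106°
split-comp 26° ↓ +154°: 106 + 154 = 260°
analog 39° ↓ −39°: 260 − 39 = 221°

221°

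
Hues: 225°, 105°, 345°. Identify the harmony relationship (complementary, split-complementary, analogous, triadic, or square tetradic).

triadic

Sort the hues: 105°, 225°, 345°.
Successive gaps around the wheel: 120°, 120°, 120°.
Three hues equally spaced 120° apart form a triad.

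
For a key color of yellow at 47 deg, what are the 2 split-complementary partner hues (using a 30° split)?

197° and 257°

Split-complementary hues sit 30° either side of the complement.
Complement of 47 deg: 47 + 180 = 227°
227 − 30 = 197°
227 + 30 = 257°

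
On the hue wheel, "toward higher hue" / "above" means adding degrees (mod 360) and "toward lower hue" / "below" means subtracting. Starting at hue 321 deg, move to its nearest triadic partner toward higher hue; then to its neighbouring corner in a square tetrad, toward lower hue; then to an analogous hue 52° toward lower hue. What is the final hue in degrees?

299°

321 + 120 = 441 → 441 − 360 = 81°   (triadic ↑)
81 − 90 = -9 → -9 + 360 = 351°   (square ↓)
351 − 52 = 299°   (analog 52° ↓)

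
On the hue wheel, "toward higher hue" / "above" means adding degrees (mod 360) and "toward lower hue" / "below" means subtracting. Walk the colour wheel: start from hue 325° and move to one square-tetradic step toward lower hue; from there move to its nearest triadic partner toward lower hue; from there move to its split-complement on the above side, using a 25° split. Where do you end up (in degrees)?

square ↓ −90°: 325 − 90 = 235°
triadic ↓ −120°: 235 − 120 = 115°
split-comp 25° ↑ +205°: 115 + 205 = 320°

320°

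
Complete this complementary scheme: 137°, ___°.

317°

The complement sits 180° across the wheel.
The full set through 137° is {137°, 317°}.
Given {137°}, the missing hue is 317°.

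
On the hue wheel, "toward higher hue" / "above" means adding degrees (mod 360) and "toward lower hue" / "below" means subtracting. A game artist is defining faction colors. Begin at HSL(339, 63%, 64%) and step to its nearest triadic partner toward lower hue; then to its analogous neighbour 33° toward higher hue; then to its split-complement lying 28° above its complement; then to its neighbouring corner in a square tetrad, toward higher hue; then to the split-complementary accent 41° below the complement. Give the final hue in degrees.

339 − 120 = 219°   (triadic ↓)
219 + 33 = 252°   (analog 33° ↑)
252 + 208 = 460 → 460 − 360 = 100°   (split-comp 28° ↑)
100 + 90 = 190°   (square ↑)
190 + 139 = 329°   (split-comp 41° ↓)

329°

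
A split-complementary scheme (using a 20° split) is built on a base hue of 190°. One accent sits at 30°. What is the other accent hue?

350°

Split-complementary hues sit 20° either side of the complement.
Complement of the base 190°: 190 + 180 = 370 → 370 − 360 = 10°
The given accent 30° is 20° one side of 10°; the other accent sits 20° the other side: 10 − 20 = -10 → -10 + 360 = 350°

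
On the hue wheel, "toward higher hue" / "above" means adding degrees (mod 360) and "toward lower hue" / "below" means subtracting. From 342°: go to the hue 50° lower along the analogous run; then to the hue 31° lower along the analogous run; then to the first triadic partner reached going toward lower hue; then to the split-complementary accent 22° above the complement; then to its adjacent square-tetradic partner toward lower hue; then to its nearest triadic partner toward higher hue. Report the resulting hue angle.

342 − 50 = 292°   (analog 50° ↓)
292 − 31 = 261°   (analog 31° ↓)
261 − 120 = 141°   (triadic ↓)
141 + 202 = 343°   (split-comp 22° ↑)
343 − 90 = 253°   (square ↓)
253 + 120 = 373 → 373 − 360 = 13°   (triadic ↑)

13°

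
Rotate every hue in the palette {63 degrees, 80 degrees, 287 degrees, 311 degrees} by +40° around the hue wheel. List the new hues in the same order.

63 + 40 = 103°
80 + 40 = 120°
287 + 40 = 327°
311 + 40 = 351°

103°, 120°, 327°, 351°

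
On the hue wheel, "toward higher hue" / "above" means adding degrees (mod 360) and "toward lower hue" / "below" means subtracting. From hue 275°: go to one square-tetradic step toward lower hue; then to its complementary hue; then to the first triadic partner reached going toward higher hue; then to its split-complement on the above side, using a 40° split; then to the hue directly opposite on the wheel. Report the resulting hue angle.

165°

275 − 90 = 185°   (square ↓)
185 + 180 = 365 → 365 − 360 = 5°   (complement)
5 + 120 = 125°   (triadic ↑)
125 + 220 = 345°   (split-comp 40° ↑)
345 + 180 = 525 → 525 − 360 = 165°   (complement)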